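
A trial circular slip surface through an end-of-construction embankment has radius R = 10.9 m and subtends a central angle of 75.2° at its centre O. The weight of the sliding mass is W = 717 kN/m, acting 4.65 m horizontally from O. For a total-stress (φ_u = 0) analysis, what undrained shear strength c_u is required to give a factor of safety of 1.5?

c_u = 32.1 kPa

FS = c_u·L_a·R / (W·d), so c_u = FS·W·d / (L_a·R).
Arc length L_a = R·θ = 10.9·(75.2°·π/180) = 10.9·1.3125 = 14.31 m
c_u = 1.5·717·4.65 / (14.31·10.9) = 5001.1 / 155.94 = 32.07 kPa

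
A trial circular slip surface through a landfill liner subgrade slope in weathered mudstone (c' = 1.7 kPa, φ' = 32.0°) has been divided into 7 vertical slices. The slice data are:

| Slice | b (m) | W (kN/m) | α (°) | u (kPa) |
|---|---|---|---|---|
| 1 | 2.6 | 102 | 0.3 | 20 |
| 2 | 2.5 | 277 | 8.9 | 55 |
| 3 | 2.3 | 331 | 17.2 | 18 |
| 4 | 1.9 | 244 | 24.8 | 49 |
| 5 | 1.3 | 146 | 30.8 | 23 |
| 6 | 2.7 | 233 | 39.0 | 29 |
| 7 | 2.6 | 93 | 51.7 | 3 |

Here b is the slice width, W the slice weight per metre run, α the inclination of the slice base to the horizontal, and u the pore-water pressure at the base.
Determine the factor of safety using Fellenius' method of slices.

Ordinary method of slices: FS = Σ[c'·Δl_i + (W_i cosα_i − u_i·Δl_i)·tanφ'] / Σ W_i sinα_i, with Δl_i = b_i / cosα_i.
Slice 1: Δl = 2.6/cos0.3° = 2.600 m; N'_1 = 102·cos0.3° − 20·2.600 = 50.0; c'Δl = 4.42; W sinα = 0.5
Slice 2: Δl = 2.5/cos8.9° = 2.530 m; N'_2 = 277·cos8.9° − 55·2.530 = 134.5; c'Δl = 4.30; W sinα = 42.9
Slice 3: Δl = 2.3/cos17.2° = 2.408 m; N'_3 = 331·cos17.2° − 18·2.408 = 272.9; c'Δl = 4.09; W sinα = 97.9
Slice 4: Δl = 1.9/cos24.8° = 2.093 m; N'_4 = 244·cos24.8° − 49·2.093 = 118.9; c'Δl = 3.56; W sinα = 102.3
Slice 5: Δl = 1.3/cos30.8° = 1.513 m; N'_5 = 146·cos30.8° − 23·1.513 = 90.6; c'Δl = 2.57; W sinα = 74.8
Slice 6: Δl = 2.7/cos39.0° = 3.474 m; N'_6 = 233·cos39.0° − 29·3.474 = 80.3; c'Δl = 5.91; W sinα = 146.6
Slice 7: Δl = 2.6/cos51.7° = 4.195 m; N'_7 = 93·cos51.7° − 3·4.195 = 45.1; c'Δl = 7.13; W sinα = 73.0
Σc'Δl = 32.0 kN/m; ΣN' = 792.3 kN/m; ΣW sinα = 538.0 kN/m
Resisting = 32.0 + 792.3·tan32.0° = 32.0 + 495.1 = 527.0 kN/m
FS = 527.0 / 538.0 = 0.980

FS = 0.98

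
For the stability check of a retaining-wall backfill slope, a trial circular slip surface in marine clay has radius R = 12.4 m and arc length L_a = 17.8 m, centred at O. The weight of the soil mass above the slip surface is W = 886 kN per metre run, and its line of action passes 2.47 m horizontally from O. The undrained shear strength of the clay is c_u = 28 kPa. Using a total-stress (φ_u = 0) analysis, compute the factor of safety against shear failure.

Taking moments about the centre O, the resisting moment is provided by the undrained shear strength acting along the arc:
M_R = c_u·L_a·R = 28·17.80·12.4 = 6180.2 kN·m/m
M_D = W·d = 886·2.47 = 2188.4 kN·m/m
FS = M_R / M_D = 6180.2 / 2188.4 = 2.824

FS = 2.82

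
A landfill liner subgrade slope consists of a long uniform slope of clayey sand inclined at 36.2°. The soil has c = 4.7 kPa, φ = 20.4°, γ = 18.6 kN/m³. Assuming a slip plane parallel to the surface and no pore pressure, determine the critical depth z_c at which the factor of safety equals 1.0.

Setting FS = 1.00 in FS = [c + γz cos²β tanφ] / [γz sinβ cosβ] and solving for z:
z = c / [γ cosβ (FS·sinβ − cosβ·tanφ)]
  = 4.7 / [18.6·cos36.2°·(1.00·sin36.2° − cos36.2°·tan20.4°)]
  = 4.7 / [18.6·0.8070·(1.00·0.5906 − 0.8070·0.3719)]
  = 4.7 / 4.3602 = 1.078 m

z_c = 1.08 m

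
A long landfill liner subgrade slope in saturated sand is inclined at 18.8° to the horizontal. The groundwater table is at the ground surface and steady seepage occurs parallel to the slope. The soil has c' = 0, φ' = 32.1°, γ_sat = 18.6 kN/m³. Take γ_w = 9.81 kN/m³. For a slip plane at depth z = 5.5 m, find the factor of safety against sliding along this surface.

With seepage parallel to the slope and the water table at the surface, the effective normal stress on the slip plane uses the buoyant unit weight γ' = γ_sat − γ_w while the driving shear stress uses γ_sat:
FS = [c' + γ' z cos²β tanφ'] / [γ_sat z sinβ cosβ]
(For c' = 0 this reduces to FS = (γ'/γ_sat)·tanφ'/tanβ.)
γ' = 18.6 − 9.81 = 8.79 kN/m³
Numerator = 0.0 + 8.79·5.5·cos²18.8°·tan32.1° = 0.0 + 8.79·5.5·0.8961·0.6273 = 27.177 kPa
Denominator = 18.6·5.5·sin18.8°·cos18.8° = 18.6·5.5·0.3223·0.9466 = 31.209 kPa
FS = 27.177 / 31.209 = 0.871

FS = 0.87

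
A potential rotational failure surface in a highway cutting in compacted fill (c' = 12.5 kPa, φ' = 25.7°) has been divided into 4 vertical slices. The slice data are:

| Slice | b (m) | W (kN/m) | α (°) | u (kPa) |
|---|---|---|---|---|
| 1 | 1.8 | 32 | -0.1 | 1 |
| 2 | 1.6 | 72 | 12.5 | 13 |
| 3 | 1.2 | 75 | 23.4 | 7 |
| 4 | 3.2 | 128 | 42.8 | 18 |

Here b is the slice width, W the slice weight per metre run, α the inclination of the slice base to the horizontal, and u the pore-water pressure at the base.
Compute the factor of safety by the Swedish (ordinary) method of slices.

FS = 1.42

Ordinary method of slices: FS = Σ[c'·Δl_i + (W_i cosα_i − u_i·Δl_i)·tanφ'] / Σ W_i sinα_i, with Δl_i = b_i / cosα_i.
Slice 1: Δl = 1.8/cos(-0.1°) = 1.800 m; N'_1 = 32·cos(-0.1°) − 1·1.800 = 30.2; c'Δl = 22.50; W sinα = -0.1
Slice 2: Δl = 1.6/cos12.5° = 1.639 m; N'_2 = 72·cos12.5° − 13·1.639 = 49.0; c'Δl = 20.49; W sinα = 15.6
Slice 3: Δl = 1.2/cos23.4° = 1.308 m; N'_3 = 75·cos23.4° − 7·1.308 = 59.7; c'Δl = 16.34; W sinα = 29.8
Slice 4: Δl = 3.2/cos42.8° = 4.361 m; N'_4 = 128·cos42.8° − 18·4.361 = 15.4; c'Δl = 54.52; W sinα = 87.0
Σc'Δl = 113.8 kN/m; ΣN' = 154.3 kN/m; ΣW sinα = 132.3 kN/m
Resisting = 113.8 + 154.3·tan25.7° = 113.8 + 74.3 = 188.1 kN/m
FS = 188.1 / 132.3 = 1.422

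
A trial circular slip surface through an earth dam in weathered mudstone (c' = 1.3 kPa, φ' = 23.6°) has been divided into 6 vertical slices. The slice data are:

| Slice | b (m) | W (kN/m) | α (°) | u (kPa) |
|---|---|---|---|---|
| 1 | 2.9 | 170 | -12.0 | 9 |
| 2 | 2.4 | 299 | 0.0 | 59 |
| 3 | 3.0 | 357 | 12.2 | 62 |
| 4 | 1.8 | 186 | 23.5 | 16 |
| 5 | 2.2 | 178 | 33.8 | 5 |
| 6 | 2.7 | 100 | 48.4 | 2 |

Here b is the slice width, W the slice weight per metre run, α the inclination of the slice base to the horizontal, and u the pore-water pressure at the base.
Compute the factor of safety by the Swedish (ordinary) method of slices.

Ordinary method of slices: FS = Σ[c'·Δl_i + (W_i cosα_i − u_i·Δl_i)·tanφ'] / Σ W_i sinα_i, with Δl_i = b_i / cosα_i.
Slice 1: Δl = 2.9/cos(-12.0°) = 2.965 m; N'_1 = 170·cos(-12.0°) − 9·2.965 = 139.6; c'Δl = 3.85; W sinα = -35.3
Slice 2: Δl = 2.4/cos0.0° = 2.400 m; N'_2 = 299·cos0.0° − 59·2.400 = 157.4; c'Δl = 3.12; W sinα = 0.0
Slice 3: Δl = 3.0/cos12.2° = 3.069 m; N'_3 = 357·cos12.2° − 62·3.069 = 158.6; c'Δl = 3.99; W sinα = 75.4
Slice 4: Δl = 1.8/cos23.5° = 1.963 m; N'_4 = 186·cos23.5° − 16·1.963 = 139.2; c'Δl = 2.55; W sinα = 74.2
Slice 5: Δl = 2.2/cos33.8° = 2.647 m; N'_5 = 178·cos33.8° − 5·2.647 = 134.7; c'Δl = 3.44; W sinα = 99.0
Slice 6: Δl = 2.7/cos48.4° = 4.067 m; N'_6 = 100·cos48.4° − 2·4.067 = 58.3; c'Δl = 5.29; W sinα = 74.8
Σc'Δl = 22.2 kN/m; ΣN' = 787.7 kN/m; ΣW sinα = 288.1 kN/m
Resisting = 22.2 + 787.7·tan23.6° = 22.2 + 344.2 = 366.4 kN/m
FS = 366.4 / 288.1 = 1.272

FS = 1.27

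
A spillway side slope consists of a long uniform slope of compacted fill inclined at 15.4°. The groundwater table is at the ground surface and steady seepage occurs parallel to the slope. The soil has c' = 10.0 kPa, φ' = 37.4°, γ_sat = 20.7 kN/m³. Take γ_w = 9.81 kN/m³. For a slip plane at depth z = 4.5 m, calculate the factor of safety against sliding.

FS = 1.88

With seepage parallel to the slope and the water table at the surface, the effective normal stress on the slip plane uses the buoyant unit weight γ' = γ_sat − γ_w while the driving shear stress uses γ_sat:
FS = [c' + γ' z cos²β tanφ'] / [γ_sat z sinβ cosβ]
γ' = 20.7 − 9.81 = 10.89 kN/m³
Numerator = 10.0 + 10.89·4.5·cos²15.4°·tan37.4° = 10.0 + 10.89·4.5·0.9295·0.7646 = 44.825 kPa
Denominator = 20.7·4.5·sin15.4°·cos15.4° = 20.7·4.5·0.2656·0.9641 = 23.848 kPa
FS = 44.825 / 23.848 = 1.880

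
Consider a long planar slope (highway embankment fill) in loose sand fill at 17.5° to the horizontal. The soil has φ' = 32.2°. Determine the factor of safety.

FS = 2.00

For a dry cohesionless infinite slope the factor of safety is FS = tanφ' / tanβ.
FS = tan32.2° / tan17.5° = 0.6297 / 0.3153 = 1.997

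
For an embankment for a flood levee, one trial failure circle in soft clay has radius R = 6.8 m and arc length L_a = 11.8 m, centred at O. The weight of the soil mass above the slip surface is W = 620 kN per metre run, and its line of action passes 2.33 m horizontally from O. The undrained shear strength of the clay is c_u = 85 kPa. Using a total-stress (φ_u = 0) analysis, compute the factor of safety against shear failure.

FS = 4.72

Taking moments about the centre O, the resisting moment is provided by the undrained shear strength acting along the arc:
M_R = c_u·L_a·R = 85·11.80·6.8 = 6820.4 kN·m/m
M_D = W·d = 620·2.33 = 1444.6 kN·m/m
FS = M_R / M_D = 6820.4 / 1444.6 = 4.721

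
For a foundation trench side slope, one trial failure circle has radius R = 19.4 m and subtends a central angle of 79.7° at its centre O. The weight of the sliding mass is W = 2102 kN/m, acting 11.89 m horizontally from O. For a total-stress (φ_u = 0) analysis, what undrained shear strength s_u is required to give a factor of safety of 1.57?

s_u = 75.0 kPa

FS = s_u·L_a·R / (W·d), so s_u = FS·W·d / (L_a·R).
Arc length L_a = R·θ = 19.4·(79.7°·π/180) = 19.4·1.3910 = 26.99 m
s_u = 1.57·2102·11.89 / (26.99·19.4) = 39238.7 / 523.53 = 74.95 kPa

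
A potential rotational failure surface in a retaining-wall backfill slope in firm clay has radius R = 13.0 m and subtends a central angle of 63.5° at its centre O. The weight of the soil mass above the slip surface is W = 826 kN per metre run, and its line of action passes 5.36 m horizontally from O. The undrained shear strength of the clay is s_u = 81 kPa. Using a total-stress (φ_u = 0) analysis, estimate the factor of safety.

FS = 3.43

Taking moments about the centre O, the resisting moment is provided by the undrained shear strength acting along the arc:
Arc length L_a = R·θ = 13.0·(63.5°·π/180) = 13.0·1.1083 = 14.41 m
M_R = s_u·L_a·R = 81·14.41·13.0 = 15171.3 kN·m/m
M_D = W·d = 826·5.36 = 4427.4 kN·m/m
FS = M_R / M_D = 15171.3 / 4427.4 = 3.427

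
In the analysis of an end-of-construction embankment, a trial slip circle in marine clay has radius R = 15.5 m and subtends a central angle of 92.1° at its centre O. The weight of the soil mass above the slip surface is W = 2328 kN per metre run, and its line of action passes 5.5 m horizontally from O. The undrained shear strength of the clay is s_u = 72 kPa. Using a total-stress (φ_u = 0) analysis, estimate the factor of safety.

Taking moments about the centre O, the resisting moment is provided by the undrained shear strength acting along the arc:
Arc length L_a = R·θ = 15.5·(92.1°·π/180) = 15.5·1.6074 = 24.92 m
M_R = s_u·L_a·R = 72·24.92·15.5 = 27805.6 kN·m/m
M_D = W·d = 2328·5.5 = 12804.0 kN·m/m
FS = M_R / M_D = 27805.6 / 12804.0 = 2.172

FS = 2.17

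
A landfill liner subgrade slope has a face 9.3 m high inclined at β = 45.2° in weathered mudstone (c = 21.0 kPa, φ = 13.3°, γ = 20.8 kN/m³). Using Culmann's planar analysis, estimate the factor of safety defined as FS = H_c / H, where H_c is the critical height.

H_c = (4c/γ) · sinβ cosφ / [1 − cos(β − φ)]
    = (4·21.0/20.8) · sin45.2°·cos13.3° / [1 − cos31.9°]
    = 4.038 · 0.6905 / 0.1510 = 18.46 m
FS = H_c / H = 18.46 / 9.3 = 1.985

FS = 1.99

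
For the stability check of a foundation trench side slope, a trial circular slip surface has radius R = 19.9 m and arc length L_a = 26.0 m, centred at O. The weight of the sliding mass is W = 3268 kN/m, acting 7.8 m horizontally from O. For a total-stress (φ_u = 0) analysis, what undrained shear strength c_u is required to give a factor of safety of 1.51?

c_u = 74.4 kPa

FS = c_u·L_a·R / (W·d), so c_u = FS·W·d / (L_a·R).
c_u = 1.51·3268·7.8 / (26.00·19.9) = 38490.5 / 517.40 = 74.39 kPa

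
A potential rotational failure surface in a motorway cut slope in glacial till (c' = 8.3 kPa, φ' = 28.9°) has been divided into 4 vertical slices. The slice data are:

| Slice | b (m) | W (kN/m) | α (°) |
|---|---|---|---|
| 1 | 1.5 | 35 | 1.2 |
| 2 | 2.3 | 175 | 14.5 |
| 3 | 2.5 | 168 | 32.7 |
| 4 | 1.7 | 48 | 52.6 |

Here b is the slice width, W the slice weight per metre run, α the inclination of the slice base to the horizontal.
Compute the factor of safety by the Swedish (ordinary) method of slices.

Ordinary method of slices: FS = Σ[c'·Δl_i + (W_i cosα_i)·tanφ'] / Σ W_i sinα_i, with Δl_i = b_i / cosα_i.
Slice 1: Δl = 1.5/cos1.2° = 1.500 m; N'_1 = 35·cos1.2° = 35.0; c'Δl = 12.45; W sinα = 0.7
Slice 2: Δl = 2.3/cos14.5° = 2.376 m; N'_2 = 175·cos14.5° = 169.4; c'Δl = 19.72; W sinα = 43.8
Slice 3: Δl = 2.5/cos32.7° = 2.971 m; N'_3 = 168·cos32.7° = 141.4; c'Δl = 24.66; W sinα = 90.8
Slice 4: Δl = 1.7/cos52.6° = 2.799 m; N'_4 = 48·cos52.6° = 29.2; c'Δl = 23.23; W sinα = 38.1
Σc'Δl = 80.1 kN/m; ΣN' = 374.9 kN/m; ΣW sinα = 173.4 kN/m
Resisting = 80.1 + 374.9·tan28.9° = 80.1 + 207.0 = 287.0 kN/m
FS = 287.0 / 173.4 = 1.655

FS = 1.65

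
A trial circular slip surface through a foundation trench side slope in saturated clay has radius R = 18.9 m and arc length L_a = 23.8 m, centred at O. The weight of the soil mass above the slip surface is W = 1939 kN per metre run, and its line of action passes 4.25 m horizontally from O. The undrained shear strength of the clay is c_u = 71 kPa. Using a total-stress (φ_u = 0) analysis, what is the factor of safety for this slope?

FS = 3.88

Taking moments about the centre O, the resisting moment is provided by the undrained shear strength acting along the arc:
M_R = c_u·L_a·R = 71·23.80·18.9 = 31937.2 kN·m/m
M_D = W·d = 1939·4.25 = 8240.8 kN·m/m
FS = M_R / M_D = 31937.2 / 8240.8 = 3.876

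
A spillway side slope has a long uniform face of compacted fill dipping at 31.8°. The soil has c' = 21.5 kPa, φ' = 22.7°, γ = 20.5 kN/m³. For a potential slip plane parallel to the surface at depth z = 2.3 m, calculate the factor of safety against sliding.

FS = 1.69

For an infinite slope with a slip plane parallel to the surface (no pore pressure): FS = [c' + γz cos²β tanφ'] / [γz sinβ cosβ].
γz = 20.5·2.3 = 47.15 kN/m²
Numerator = 21.5 + 47.15·cos²31.8°·tan22.7° = 21.5 + 47.15·0.7223·0.4183 = 35.746 kPa
Denominator = 47.15·sin31.8°·cos31.8° = 47.15·0.5270·0.8499 = 21.116 kPa
FS = 35.746 / 21.116 = 1.693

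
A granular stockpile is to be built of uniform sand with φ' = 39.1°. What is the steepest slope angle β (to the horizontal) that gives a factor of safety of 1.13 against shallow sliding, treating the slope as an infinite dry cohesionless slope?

β = 35.7°

For an infinite dry cohesionless slope FS = tanφ'/tanβ, so tanβ = tanφ' / FS.
tanβ = tan39.1° / 1.13 = 0.8127 / 1.13 = 0.7192
β = arctan(0.7192) = 35.72°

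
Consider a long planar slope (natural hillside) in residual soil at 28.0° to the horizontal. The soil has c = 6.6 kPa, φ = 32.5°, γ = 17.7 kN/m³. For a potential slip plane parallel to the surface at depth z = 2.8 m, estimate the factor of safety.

FS = 1.52

For an infinite slope with a slip plane parallel to the surface (no pore pressure): FS = [c + γz cos²β tanφ] / [γz sinβ cosβ].
γz = 17.7·2.8 = 49.56 kN/m²
Numerator = 6.6 + 49.56·cos²28.0°·tan32.5° = 6.6 + 49.56·0.7796·0.6371 = 31.214 kPa
Denominator = 49.56·sin28.0°·cos28.0° = 49.56·0.4695·0.8829 = 20.544 kPa
FS = 31.214 / 20.544 = 1.519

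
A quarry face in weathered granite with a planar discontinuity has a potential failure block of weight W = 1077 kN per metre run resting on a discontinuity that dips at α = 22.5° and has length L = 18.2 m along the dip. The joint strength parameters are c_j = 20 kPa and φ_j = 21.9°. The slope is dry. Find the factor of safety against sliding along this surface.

FS = 1.85

Resolving the block weight along and normal to the plane and applying the Mohr–Coulomb strength on the joint:
N' = W cosα = 1077·cos22.5° = 995.0 kN/m
Driving force T = W sinα = 1077·sin22.5° = 412.2 kN/m
Resisting force R = c_j·L + N'·tanφ_j = 20·18.2 + 995.0·tan21.9° = 364.0 + 400.0 = 764.0 kN/m
FS = R / T = 764.0 / 412.2 = 1.854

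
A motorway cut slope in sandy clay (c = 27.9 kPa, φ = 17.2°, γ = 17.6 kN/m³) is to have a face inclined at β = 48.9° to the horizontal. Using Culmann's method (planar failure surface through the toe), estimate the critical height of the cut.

Culmann's analysis gives the critical failure plane at α_cr = (β + φ)/2 = (48.9 + 17.2)/2 = 33.0°, and the critical height
H_c = (4c/γ) · sinβ cosφ / [1 − cos(β − φ)]
    = (4·27.9/17.6) · sin48.9°·cos17.2° / [1 − cos(31.7°)]
    = 6.341 · 0.7536·0.9553 / [1 − 0.8508]
    = 6.341 · 0.7199 / 0.1492
    = 30.60 m

H_c = 30.60 m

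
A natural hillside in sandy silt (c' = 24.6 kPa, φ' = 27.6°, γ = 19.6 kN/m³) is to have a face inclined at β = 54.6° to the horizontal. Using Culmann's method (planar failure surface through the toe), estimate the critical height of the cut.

H_c = 33.27 m

Culmann's analysis gives the critical failure plane at α_cr = (β + φ')/2 = (54.6 + 27.6)/2 = 41.1°, and the critical height
H_c = (4c'/γ) · sinβ cosφ' / [1 − cos(β − φ')]
    = (4·24.6/19.6) · sin54.6°·cos27.6° / [1 − cos(27.0°)]
    = 5.020 · 0.8151·0.8862 / [1 − 0.8910]
    = 5.020 · 0.7224 / 0.1090
    = 33.27 m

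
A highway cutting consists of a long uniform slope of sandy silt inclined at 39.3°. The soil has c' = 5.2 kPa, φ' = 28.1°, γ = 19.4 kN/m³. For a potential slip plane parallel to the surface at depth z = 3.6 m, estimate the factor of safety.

FS = 0.80

For an infinite slope with a slip plane parallel to the surface (no pore pressure): FS = [c' + γz cos²β tanφ'] / [γz sinβ cosβ].
γz = 19.4·3.6 = 69.84 kN/m²
Numerator = 5.2 + 69.84·cos²39.3°·tan28.1° = 5.2 + 69.84·0.5988·0.5340 = 27.531 kPa
Denominator = 69.84·sin39.3°·cos39.3° = 69.84·0.6334·0.7738 = 34.231 kPa
FS = 27.531 / 34.231 = 0.804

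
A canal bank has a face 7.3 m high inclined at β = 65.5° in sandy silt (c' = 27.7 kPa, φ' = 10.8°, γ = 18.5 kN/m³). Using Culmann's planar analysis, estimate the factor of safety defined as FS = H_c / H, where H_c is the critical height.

FS = 1.74

H_c = (4c'/γ) · sinβ cosφ' / [1 − cos(β − φ')]
    = (4·27.7/18.5) · sin65.5°·cos10.8° / [1 − cos54.7°]
    = 5.989 · 0.8938 / 0.4221 = 12.68 m
FS = H_c / H = 12.68 / 7.3 = 1.737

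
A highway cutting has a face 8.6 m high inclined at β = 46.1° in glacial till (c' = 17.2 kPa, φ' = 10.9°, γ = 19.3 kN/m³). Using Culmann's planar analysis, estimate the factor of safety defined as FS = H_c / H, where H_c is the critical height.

H_c = (4c'/γ) · sinβ cosφ' / [1 − cos(β − φ')]
    = (4·17.2/19.3) · sin46.1°·cos10.9° / [1 − cos35.2°]
    = 3.565 · 0.7076 / 0.1829 = 13.79 m
FS = H_c / H = 13.79 / 8.6 = 1.604

FS = 1.60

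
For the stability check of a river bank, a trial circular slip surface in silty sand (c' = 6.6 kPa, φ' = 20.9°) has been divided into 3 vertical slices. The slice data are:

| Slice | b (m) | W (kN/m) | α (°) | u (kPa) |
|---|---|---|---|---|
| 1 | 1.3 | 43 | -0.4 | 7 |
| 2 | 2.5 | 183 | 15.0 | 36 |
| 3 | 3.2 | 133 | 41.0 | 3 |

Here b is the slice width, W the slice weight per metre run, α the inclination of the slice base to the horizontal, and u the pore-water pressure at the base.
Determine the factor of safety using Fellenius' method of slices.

FS = 0.98

Ordinary method of slices: FS = Σ[c'·Δl_i + (W_i cosα_i − u_i·Δl_i)·tanφ'] / Σ W_i sinα_i, with Δl_i = b_i / cosα_i.
Slice 1: Δl = 1.3/cos(-0.4°) = 1.300 m; N'_1 = 43·cos(-0.4°) − 7·1.300 = 33.9; c'Δl = 8.58; W sinα = -0.3
Slice 2: Δl = 2.5/cos15.0° = 2.588 m; N'_2 = 183·cos15.0° − 36·2.588 = 83.6; c'Δl = 17.08; W sinα = 47.4
Slice 3: Δl = 3.2/cos41.0° = 4.240 m; N'_3 = 133·cos41.0° − 3·4.240 = 87.7; c'Δl = 27.98; W sinα = 87.3
Σc'Δl = 53.6 kN/m; ΣN' = 205.1 kN/m; ΣW sinα = 134.3 kN/m
Resisting = 53.6 + 205.1·tan20.9° = 53.6 + 78.3 = 132.0 kN/m
FS = 132.0 / 134.3 = 0.983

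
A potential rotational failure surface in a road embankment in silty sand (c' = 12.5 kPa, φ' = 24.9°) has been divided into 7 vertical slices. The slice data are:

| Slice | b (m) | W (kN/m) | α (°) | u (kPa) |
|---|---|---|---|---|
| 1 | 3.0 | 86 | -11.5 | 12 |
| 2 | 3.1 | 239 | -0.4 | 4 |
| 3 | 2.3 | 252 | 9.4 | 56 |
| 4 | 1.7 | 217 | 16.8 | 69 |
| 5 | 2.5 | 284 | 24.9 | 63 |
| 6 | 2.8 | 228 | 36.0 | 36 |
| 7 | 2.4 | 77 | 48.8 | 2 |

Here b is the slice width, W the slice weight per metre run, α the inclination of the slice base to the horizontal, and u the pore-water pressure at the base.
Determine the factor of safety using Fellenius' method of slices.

FS = 1.41

Ordinary method of slices: FS = Σ[c'·Δl_i + (W_i cosα_i − u_i·Δl_i)·tanφ'] / Σ W_i sinα_i, with Δl_i = b_i / cosα_i.
Slice 1: Δl = 3.0/cos(-11.5°) = 3.061 m; N'_1 = 86·cos(-11.5°) − 12·3.061 = 47.5; c'Δl = 38.27; W sinα = -17.1
Slice 2: Δl = 3.1/cos(-0.4°) = 3.100 m; N'_2 = 239·cos(-0.4°) − 4·3.100 = 226.6; c'Δl = 38.75; W sinα = -1.7
Slice 3: Δl = 2.3/cos9.4° = 2.331 m; N'_3 = 252·cos9.4° − 56·2.331 = 118.1; c'Δl = 29.14; W sinα = 41.2
Slice 4: Δl = 1.7/cos16.8° = 1.776 m; N'_4 = 217·cos16.8° − 69·1.776 = 85.2; c'Δl = 22.20; W sinα = 62.7
Slice 5: Δl = 2.5/cos24.9° = 2.756 m; N'_5 = 284·cos24.9° − 63·2.756 = 84.0; c'Δl = 34.45; W sinα = 119.6
Slice 6: Δl = 2.8/cos36.0° = 3.461 m; N'_6 = 228·cos36.0° − 36·3.461 = 59.9; c'Δl = 43.26; W sinα = 134.0
Slice 7: Δl = 2.4/cos48.8° = 3.644 m; N'_7 = 77·cos48.8° − 2·3.644 = 43.4; c'Δl = 45.54; W sinα = 57.9
Σc'Δl = 251.6 kN/m; ΣN' = 664.7 kN/m; ΣW sinα = 396.6 kN/m
Resisting = 251.6 + 664.7·tan24.9° = 251.6 + 308.5 = 560.1 kN/m
FS = 560.1 / 396.6 = 1.412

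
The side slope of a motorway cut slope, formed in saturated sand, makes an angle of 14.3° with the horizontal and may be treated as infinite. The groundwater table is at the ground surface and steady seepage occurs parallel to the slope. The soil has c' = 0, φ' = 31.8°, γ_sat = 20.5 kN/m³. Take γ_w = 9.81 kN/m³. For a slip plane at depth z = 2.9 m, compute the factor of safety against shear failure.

FS = 1.27

With seepage parallel to the slope and the water table at the surface, the effective normal stress on the slip plane uses the buoyant unit weight γ' = γ_sat − γ_w while the driving shear stress uses γ_sat:
FS = [c' + γ' z cos²β tanφ'] / [γ_sat z sinβ cosβ]
(For c' = 0 this reduces to FS = (γ'/γ_sat)·tanφ'/tanβ.)
γ' = 20.5 − 9.81 = 10.69 kN/m³
Numerator = 0.0 + 10.69·2.9·cos²14.3°·tan31.8° = 0.0 + 10.69·2.9·0.9390·0.6200 = 18.049 kPa
Denominator = 20.5·2.9·sin14.3°·cos14.3° = 20.5·2.9·0.2470·0.9690 = 14.229 kPa
FS = 18.049 / 14.229 = 1.268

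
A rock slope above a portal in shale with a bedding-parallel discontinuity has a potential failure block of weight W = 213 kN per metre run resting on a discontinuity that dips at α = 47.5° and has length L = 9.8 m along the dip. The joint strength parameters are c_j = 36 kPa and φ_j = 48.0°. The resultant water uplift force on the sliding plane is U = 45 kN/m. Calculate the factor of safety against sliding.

Resolving the block weight along and normal to the plane and applying the Mohr–Coulomb strength on the joint:
N' = W cosα − U = 213·cos47.5° − 45 = 98.9 kN/m
Driving force T = W sinα = 213·sin47.5° = 157.0 kN/m
Resisting force R = c_j·L + N'·tanφ_j = 36·9.8 + 98.9·tan48.0° = 352.8 + 109.8 = 462.6 kN/m
FS = R / T = 462.6 / 157.0 = 2.946

FS = 2.95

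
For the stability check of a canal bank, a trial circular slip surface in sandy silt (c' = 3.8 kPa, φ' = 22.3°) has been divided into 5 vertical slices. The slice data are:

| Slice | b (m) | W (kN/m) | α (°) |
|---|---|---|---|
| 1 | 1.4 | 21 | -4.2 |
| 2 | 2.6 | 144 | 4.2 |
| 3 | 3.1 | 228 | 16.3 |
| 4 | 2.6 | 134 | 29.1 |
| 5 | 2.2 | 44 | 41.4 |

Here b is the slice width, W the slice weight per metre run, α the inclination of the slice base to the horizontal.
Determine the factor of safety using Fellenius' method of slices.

FS = 1.61

Ordinary method of slices: FS = Σ[c'·Δl_i + (W_i cosα_i)·tanφ'] / Σ W_i sinα_i, with Δl_i = b_i / cosα_i.
Slice 1: Δl = 1.4/cos(-4.2°) = 1.404 m; N'_1 = 21·cos(-4.2°) = 20.9; c'Δl = 5.33; W sinα = -1.5
Slice 2: Δl = 2.6/cos4.2° = 2.607 m; N'_2 = 144·cos4.2° = 143.6; c'Δl = 9.91; W sinα = 10.5
Slice 3: Δl = 3.1/cos16.3° = 3.230 m; N'_3 = 228·cos16.3° = 218.8; c'Δl = 12.27; W sinα = 64.0
Slice 4: Δl = 2.6/cos29.1° = 2.976 m; N'_4 = 134·cos29.1° = 117.1; c'Δl = 11.31; W sinα = 65.2
Slice 5: Δl = 2.2/cos41.4° = 2.933 m; N'_5 = 44·cos41.4° = 33.0; c'Δl = 11.15; W sinα = 29.1
Σc'Δl = 50.0 kN/m; ΣN' = 533.5 kN/m; ΣW sinα = 167.3 kN/m
Resisting = 50.0 + 533.5·tan22.3° = 50.0 + 218.8 = 268.8 kN/m
FS = 268.8 / 167.3 = 1.607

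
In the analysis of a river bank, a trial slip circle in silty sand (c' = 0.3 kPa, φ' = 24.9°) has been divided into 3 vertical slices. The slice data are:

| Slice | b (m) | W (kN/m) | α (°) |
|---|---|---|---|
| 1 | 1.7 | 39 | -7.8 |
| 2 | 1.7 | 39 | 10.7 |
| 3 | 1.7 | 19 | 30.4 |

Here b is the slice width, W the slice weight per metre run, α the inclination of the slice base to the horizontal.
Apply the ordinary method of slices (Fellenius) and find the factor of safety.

Ordinary method of slices: FS = Σ[c'·Δl_i + (W_i cosα_i)·tanφ'] / Σ W_i sinα_i, with Δl_i = b_i / cosα_i.
Slice 1: Δl = 1.7/cos(-7.8°) = 1.716 m; N'_1 = 39·cos(-7.8°) = 38.6; c'Δl = 0.51; W sinα = -5.3
Slice 2: Δl = 1.7/cos10.7° = 1.730 m; N'_2 = 39·cos10.7° = 38.3; c'Δl = 0.52; W sinα = 7.2
Slice 3: Δl = 1.7/cos30.4° = 1.971 m; N'_3 = 19·cos30.4° = 16.4; c'Δl = 0.59; W sinα = 9.6
Σc'Δl = 1.6 kN/m; ΣN' = 93.3 kN/m; ΣW sinα = 11.6 kN/m
Resisting = 1.6 + 93.3·tan24.9° = 1.6 + 43.3 = 45.0 kN/m
FS = 45.0 / 11.6 = 3.888

FS = 3.89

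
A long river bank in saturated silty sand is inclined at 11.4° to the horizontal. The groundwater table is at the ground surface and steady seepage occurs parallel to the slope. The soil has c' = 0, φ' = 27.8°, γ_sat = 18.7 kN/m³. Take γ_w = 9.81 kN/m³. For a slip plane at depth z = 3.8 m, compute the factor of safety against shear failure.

With seepage parallel to the slope and the water table at the surface, the effective normal stress on the slip plane uses the buoyant unit weight γ' = γ_sat − γ_w while the driving shear stress uses γ_sat:
FS = [c' + γ' z cos²β tanφ'] / [γ_sat z sinβ cosβ]
(For c' = 0 this reduces to FS = (γ'/γ_sat)·tanφ'/tanβ.)
γ' = 18.7 − 9.81 = 8.89 kN/m³
Numerator = 0.0 + 8.89·3.8·cos²11.4°·tan27.8° = 0.0 + 8.89·3.8·0.9609·0.5272 = 17.115 kPa
Denominator = 18.7·3.8·sin11.4°·cos11.4° = 18.7·3.8·0.1977·0.9803 = 13.768 kPa
FS = 17.115 / 13.768 = 1.243

FS = 1.24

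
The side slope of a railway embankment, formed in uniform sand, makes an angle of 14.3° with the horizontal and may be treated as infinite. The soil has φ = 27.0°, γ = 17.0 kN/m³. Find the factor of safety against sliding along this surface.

For a dry cohesionless infinite slope the factor of safety is FS = tanφ / tanβ.
FS = tan27.0° / tan14.3° = 0.5095 / 0.2549 = 1.999

FS = 2.00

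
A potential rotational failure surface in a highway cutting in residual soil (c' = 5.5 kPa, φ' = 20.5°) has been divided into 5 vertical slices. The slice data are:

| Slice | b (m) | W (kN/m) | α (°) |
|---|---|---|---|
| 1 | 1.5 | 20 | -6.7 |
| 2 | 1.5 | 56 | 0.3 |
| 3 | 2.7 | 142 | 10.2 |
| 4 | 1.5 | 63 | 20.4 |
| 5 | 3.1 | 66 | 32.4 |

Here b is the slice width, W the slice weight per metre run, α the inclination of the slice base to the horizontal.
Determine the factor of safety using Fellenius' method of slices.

Ordinary method of slices: FS = Σ[c'·Δl_i + (W_i cosα_i)·tanφ'] / Σ W_i sinα_i, with Δl_i = b_i / cosα_i.
Slice 1: Δl = 1.5/cos(-6.7°) = 1.510 m; N'_1 = 20·cos(-6.7°) = 19.9; c'Δl = 8.31; W sinα = -2.3
Slice 2: Δl = 1.5/cos0.3° = 1.500 m; N'_2 = 56·cos0.3° = 56.0; c'Δl = 8.25; W sinα = 0.3
Slice 3: Δl = 2.7/cos10.2° = 2.743 m; N'_3 = 142·cos10.2° = 139.8; c'Δl = 15.09; W sinα = 25.1
Slice 4: Δl = 1.5/cos20.4° = 1.600 m; N'_4 = 63·cos20.4° = 59.0; c'Δl = 8.80; W sinα = 22.0
Slice 5: Δl = 3.1/cos32.4° = 3.672 m; N'_5 = 66·cos32.4° = 55.7; c'Δl = 20.19; W sinα = 35.4
Σc'Δl = 60.6 kN/m; ΣN' = 330.4 kN/m; ΣW sinα = 80.4 kN/m
Resisting = 60.6 + 330.4·tan20.5° = 60.6 + 123.5 = 184.2 kN/m
FS = 184.2 / 80.4 = 2.290

FS = 2.29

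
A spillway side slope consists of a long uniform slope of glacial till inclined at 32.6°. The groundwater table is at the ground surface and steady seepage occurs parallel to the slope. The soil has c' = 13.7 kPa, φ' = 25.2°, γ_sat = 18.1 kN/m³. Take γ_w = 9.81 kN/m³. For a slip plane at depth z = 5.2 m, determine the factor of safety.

FS = 0.66

With seepage parallel to the slope and the water table at the surface, the effective normal stress on the slip plane uses the buoyant unit weight γ' = γ_sat − γ_w while the driving shear stress uses γ_sat:
FS = [c' + γ' z cos²β tanφ'] / [γ_sat z sinβ cosβ]
γ' = 18.1 − 9.81 = 8.29 kN/m³
Numerator = 13.7 + 8.29·5.2·cos²32.6°·tan25.2° = 13.7 + 8.29·5.2·0.7097·0.4706 = 28.097 kPa
Denominator = 18.1·5.2·sin32.6°·cos32.6° = 18.1·5.2·0.5388·0.8425 = 42.720 kPa
FS = 28.097 / 42.720 = 0.658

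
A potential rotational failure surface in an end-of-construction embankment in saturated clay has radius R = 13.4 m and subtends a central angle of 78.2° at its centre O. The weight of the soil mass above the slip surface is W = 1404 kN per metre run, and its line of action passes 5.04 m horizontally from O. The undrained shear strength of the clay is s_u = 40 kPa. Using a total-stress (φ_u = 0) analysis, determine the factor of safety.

FS = 1.39

Taking moments about the centre O, the resisting moment is provided by the undrained shear strength acting along the arc:
Arc length L_a = R·θ = 13.4·(78.2°·π/180) = 13.4·1.3648 = 18.29 m
M_R = s_u·L_a·R = 40·18.29·13.4 = 9802.9 kN·m/m
M_D = W·d = 1404·5.04 = 7076.2 kN·m/m
FS = M_R / M_D = 9802.9 / 7076.2 = 1.385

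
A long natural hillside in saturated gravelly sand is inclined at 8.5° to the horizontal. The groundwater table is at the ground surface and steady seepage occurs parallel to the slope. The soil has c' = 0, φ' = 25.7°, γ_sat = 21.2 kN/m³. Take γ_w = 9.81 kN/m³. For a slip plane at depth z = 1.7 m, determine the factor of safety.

FS = 1.73

With seepage parallel to the slope and the water table at the surface, the effective normal stress on the slip plane uses the buoyant unit weight γ' = γ_sat − γ_w while the driving shear stress uses γ_sat:
FS = [c' + γ' z cos²β tanφ'] / [γ_sat z sinβ cosβ]
(For c' = 0 this reduces to FS = (γ'/γ_sat)·tanφ'/tanβ.)
γ' = 21.2 − 9.81 = 11.39 kN/m³
Numerator = 0.0 + 11.39·1.7·cos²8.5°·tan25.7° = 0.0 + 11.39·1.7·0.9782·0.4813 = 9.115 kPa
Denominator = 21.2·1.7·sin8.5°·cos8.5° = 21.2·1.7·0.1478·0.9890 = 5.269 kPa
FS = 9.115 / 5.269 = 1.730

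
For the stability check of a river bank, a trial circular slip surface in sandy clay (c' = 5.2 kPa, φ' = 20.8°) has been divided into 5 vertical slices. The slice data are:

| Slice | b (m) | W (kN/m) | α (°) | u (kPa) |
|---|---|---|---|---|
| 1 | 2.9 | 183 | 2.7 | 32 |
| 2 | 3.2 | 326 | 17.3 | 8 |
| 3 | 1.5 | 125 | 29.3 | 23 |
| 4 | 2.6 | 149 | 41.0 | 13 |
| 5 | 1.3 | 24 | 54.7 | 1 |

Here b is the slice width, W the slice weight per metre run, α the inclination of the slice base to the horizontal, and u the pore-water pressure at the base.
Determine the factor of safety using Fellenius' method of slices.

Ordinary method of slices: FS = Σ[c'·Δl_i + (W_i cosα_i − u_i·Δl_i)·tanφ'] / Σ W_i sinα_i, with Δl_i = b_i / cosα_i.
Slice 1: Δl = 2.9/cos2.7° = 2.903 m; N'_1 = 183·cos2.7° − 32·2.903 = 89.9; c'Δl = 15.10; W sinα = 8.6
Slice 2: Δl = 3.2/cos17.3° = 3.352 m; N'_2 = 326·cos17.3° − 8·3.352 = 284.4; c'Δl = 17.43; W sinα = 96.9
Slice 3: Δl = 1.5/cos29.3° = 1.720 m; N'_3 = 125·cos29.3° − 23·1.720 = 69.4; c'Δl = 8.94; W sinα = 61.2
Slice 4: Δl = 2.6/cos41.0° = 3.445 m; N'_4 = 149·cos41.0° − 13·3.445 = 67.7; c'Δl = 17.91; W sinα = 97.8
Slice 5: Δl = 1.3/cos54.7° = 2.250 m; N'_5 = 24·cos54.7° − 1·2.250 = 11.6; c'Δl = 11.70; W sinα = 19.6
Σc'Δl = 71.1 kN/m; ΣN' = 523.1 kN/m; ΣW sinα = 284.1 kN/m
Resisting = 71.1 + 523.1·tan20.8° = 71.1 + 198.7 = 269.8 kN/m
FS = 269.8 / 284.1 = 0.950

FS = 0.95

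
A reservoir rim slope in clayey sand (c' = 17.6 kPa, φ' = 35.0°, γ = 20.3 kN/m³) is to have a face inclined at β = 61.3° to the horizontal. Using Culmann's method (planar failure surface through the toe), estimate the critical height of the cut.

Culmann's analysis gives the critical failure plane at α_cr = (β + φ')/2 = (61.3 + 35.0)/2 = 48.1°, and the critical height
H_c = (4c'/γ) · sinβ cosφ' / [1 − cos(β − φ')]
    = (4·17.6/20.3) · sin61.3°·cos35.0° / [1 − cos(26.3°)]
    = 3.468 · 0.8771·0.8192 / [1 − 0.8965]
    = 3.468 · 0.7185 / 0.1035
    = 24.07 m

H_c = 24.07 m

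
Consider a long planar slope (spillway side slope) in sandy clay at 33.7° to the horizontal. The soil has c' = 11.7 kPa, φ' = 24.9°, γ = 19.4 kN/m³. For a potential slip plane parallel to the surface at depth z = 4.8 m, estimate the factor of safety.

FS = 0.97

For an infinite slope with a slip plane parallel to the surface (no pore pressure): FS = [c' + γz cos²β tanφ'] / [γz sinβ cosβ].
γz = 19.4·4.8 = 93.12 kN/m²
Numerator = 11.7 + 93.12·cos²33.7°·tan24.9° = 11.7 + 93.12·0.6921·0.4642 = 41.618 kPa
Denominator = 93.12·sin33.7°·cos33.7° = 93.12·0.5548·0.8320 = 42.985 kPa
FS = 41.618 / 42.985 = 0.968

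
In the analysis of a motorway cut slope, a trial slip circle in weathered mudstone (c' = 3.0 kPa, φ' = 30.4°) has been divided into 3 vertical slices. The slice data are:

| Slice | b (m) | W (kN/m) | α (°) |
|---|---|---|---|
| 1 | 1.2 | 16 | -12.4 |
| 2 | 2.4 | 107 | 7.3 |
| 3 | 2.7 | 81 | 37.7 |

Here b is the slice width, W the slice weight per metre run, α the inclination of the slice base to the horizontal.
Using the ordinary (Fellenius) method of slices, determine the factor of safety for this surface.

Ordinary method of slices: FS = Σ[c'·Δl_i + (W_i cosα_i)·tanφ'] / Σ W_i sinα_i, with Δl_i = b_i / cosα_i.
Slice 1: Δl = 1.2/cos(-12.4°) = 1.229 m; N'_1 = 16·cos(-12.4°) = 15.6; c'Δl = 3.69; W sinα = -3.4
Slice 2: Δl = 2.4/cos7.3° = 2.420 m; N'_2 = 107·cos7.3° = 106.1; c'Δl = 7.26; W sinα = 13.6
Slice 3: Δl = 2.7/cos37.7° = 3.412 m; N'_3 = 81·cos37.7° = 64.1; c'Δl = 10.24; W sinα = 49.5
Σc'Δl = 21.2 kN/m; ΣN' = 185.8 kN/m; ΣW sinα = 59.7 kN/m
Resisting = 21.2 + 185.8·tan30.4° = 21.2 + 109.0 = 130.2 kN/m
FS = 130.2 / 59.7 = 2.181

FS = 2.18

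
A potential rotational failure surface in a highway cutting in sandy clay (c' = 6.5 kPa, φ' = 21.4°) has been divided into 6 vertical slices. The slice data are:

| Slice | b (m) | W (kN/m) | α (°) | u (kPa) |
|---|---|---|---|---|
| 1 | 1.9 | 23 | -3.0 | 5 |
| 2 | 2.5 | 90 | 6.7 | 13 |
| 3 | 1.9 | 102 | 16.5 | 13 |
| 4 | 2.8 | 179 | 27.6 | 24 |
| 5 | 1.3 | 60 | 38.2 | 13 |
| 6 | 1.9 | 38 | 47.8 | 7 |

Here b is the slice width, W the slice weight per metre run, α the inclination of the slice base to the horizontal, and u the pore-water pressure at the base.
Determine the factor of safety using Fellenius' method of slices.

FS = 1.03

Ordinary method of slices: FS = Σ[c'·Δl_i + (W_i cosα_i − u_i·Δl_i)·tanφ'] / Σ W_i sinα_i, with Δl_i = b_i / cosα_i.
Slice 1: Δl = 1.9/cos(-3.0°) = 1.903 m; N'_1 = 23·cos(-3.0°) − 5·1.903 = 13.5; c'Δl = 12.37; W sinα = -1.2
Slice 2: Δl = 2.5/cos6.7° = 2.517 m; N'_2 = 90·cos6.7° − 13·2.517 = 56.7; c'Δl = 16.36; W sinα = 10.5
Slice 3: Δl = 1.9/cos16.5° = 1.982 m; N'_3 = 102·cos16.5° − 13·1.982 = 72.0; c'Δl = 12.88; W sinα = 29.0
Slice 4: Δl = 2.8/cos27.6° = 3.160 m; N'_4 = 179·cos27.6° − 24·3.160 = 82.8; c'Δl = 20.54; W sinα = 82.9
Slice 5: Δl = 1.3/cos38.2° = 1.654 m; N'_5 = 60·cos38.2° − 13·1.654 = 25.6; c'Δl = 10.75; W sinα = 37.1
Slice 6: Δl = 1.9/cos47.8° = 2.829 m; N'_6 = 38·cos47.8° − 7·2.829 = 5.7; c'Δl = 18.39; W sinα = 28.2
Σc'Δl = 91.3 kN/m; ΣN' = 256.3 kN/m; ΣW sinα = 186.5 kN/m
Resisting = 91.3 + 256.3·tan21.4° = 91.3 + 100.5 = 191.7 kN/m
FS = 191.7 / 186.5 = 1.028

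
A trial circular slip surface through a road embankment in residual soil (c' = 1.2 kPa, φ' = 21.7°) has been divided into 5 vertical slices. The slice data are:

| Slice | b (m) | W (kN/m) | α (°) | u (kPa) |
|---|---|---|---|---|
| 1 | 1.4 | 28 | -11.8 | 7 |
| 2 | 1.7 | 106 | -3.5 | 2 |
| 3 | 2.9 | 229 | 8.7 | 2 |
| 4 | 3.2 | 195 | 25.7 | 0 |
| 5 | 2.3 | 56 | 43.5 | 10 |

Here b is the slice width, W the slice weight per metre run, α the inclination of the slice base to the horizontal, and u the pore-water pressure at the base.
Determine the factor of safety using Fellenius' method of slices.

Ordinary method of slices: FS = Σ[c'·Δl_i + (W_i cosα_i − u_i·Δl_i)·tanφ'] / Σ W_i sinα_i, with Δl_i = b_i / cosα_i.
Slice 1: Δl = 1.4/cos(-11.8°) = 1.430 m; N'_1 = 28·cos(-11.8°) − 7·1.430 = 17.4; c'Δl = 1.72; W sinα = -5.7
Slice 2: Δl = 1.7/cos(-3.5°) = 1.703 m; N'_2 = 106·cos(-3.5°) − 2·1.703 = 102.4; c'Δl = 2.04; W sinα = -6.5
Slice 3: Δl = 2.9/cos8.7° = 2.934 m; N'_3 = 229·cos8.7° − 2·2.934 = 220.5; c'Δl = 3.52; W sinα = 34.6
Slice 4: Δl = 3.2/cos25.7° = 3.551 m; N'_4 = 195·cos25.7° − 0·3.551 = 175.7; c'Δl = 4.26; W sinα = 84.6
Slice 5: Δl = 2.3/cos43.5° = 3.171 m; N'_5 = 56·cos43.5° − 10·3.171 = 8.9; c'Δl = 3.80; W sinα = 38.5
Σc'Δl = 15.3 kN/m; ΣN' = 524.9 kN/m; ΣW sinα = 145.6 kN/m
Resisting = 15.3 + 524.9·tan21.7° = 15.3 + 208.9 = 224.2 kN/m
FS = 224.2 / 145.6 = 1.541

FS = 1.54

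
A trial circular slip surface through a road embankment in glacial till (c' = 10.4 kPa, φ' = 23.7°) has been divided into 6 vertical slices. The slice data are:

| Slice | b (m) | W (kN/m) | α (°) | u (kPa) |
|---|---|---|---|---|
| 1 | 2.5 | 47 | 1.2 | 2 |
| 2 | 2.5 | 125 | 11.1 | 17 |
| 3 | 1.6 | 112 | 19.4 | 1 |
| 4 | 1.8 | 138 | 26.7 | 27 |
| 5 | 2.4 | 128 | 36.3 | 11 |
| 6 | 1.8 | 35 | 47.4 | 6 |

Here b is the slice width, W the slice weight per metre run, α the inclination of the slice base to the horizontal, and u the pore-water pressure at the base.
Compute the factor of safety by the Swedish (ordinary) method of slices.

Ordinary method of slices: FS = Σ[c'·Δl_i + (W_i cosα_i − u_i·Δl_i)·tanφ'] / Σ W_i sinα_i, with Δl_i = b_i / cosα_i.
Slice 1: Δl = 2.5/cos1.2° = 2.501 m; N'_1 = 47·cos1.2° − 2·2.501 = 42.0; c'Δl = 26.01; W sinα = 1.0
Slice 2: Δl = 2.5/cos11.1° = 2.548 m; N'_2 = 125·cos11.1° − 17·2.548 = 79.4; c'Δl = 26.50; W sinα = 24.1
Slice 3: Δl = 1.6/cos19.4° = 1.696 m; N'_3 = 112·cos19.4° − 1·1.696 = 103.9; c'Δl = 17.64; W sinα = 37.2
Slice 4: Δl = 1.8/cos26.7° = 2.015 m; N'_4 = 138·cos26.7° − 27·2.015 = 68.9; c'Δl = 20.95; W sinα = 62.0
Slice 5: Δl = 2.4/cos36.3° = 2.978 m; N'_5 = 128·cos36.3° − 11·2.978 = 70.4; c'Δl = 30.97; W sinα = 75.8
Slice 6: Δl = 1.8/cos47.4° = 2.659 m; N'_6 = 35·cos47.4° − 6·2.659 = 7.7; c'Δl = 27.66; W sinα = 25.8
Σc'Δl = 149.7 kN/m; ΣN' = 372.3 kN/m; ΣW sinα = 225.8 kN/m
Resisting = 149.7 + 372.3·tan23.7° = 149.7 + 163.4 = 313.2 kN/m
FS = 313.2 / 225.8 = 1.387

FS = 1.39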